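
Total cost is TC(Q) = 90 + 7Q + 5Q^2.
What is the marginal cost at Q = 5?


MC = dTC/dQ = 7 + 2*5*Q
At Q = 5:
MC = 7 + 10*5
MC = 7 + 50 = 57

57


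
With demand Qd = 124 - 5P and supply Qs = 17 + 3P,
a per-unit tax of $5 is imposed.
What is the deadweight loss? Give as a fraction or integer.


Pre-tax equilibrium quantity: Q* = 457/8
Post-tax equilibrium quantity: Q_tax = 191/4
Reduction in quantity: Q* - Q_tax = 75/8
DWL = (1/2) * tax * (Q* - Q_tax)
DWL = (1/2) * 5 * 75/8 = 375/16

375/16


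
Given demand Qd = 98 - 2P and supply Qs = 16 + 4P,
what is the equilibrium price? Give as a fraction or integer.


At equilibrium, Qd = Qs.
98 - 2P = 16 + 4P
98 - 16 = 2P + 4P
82 = 6P
P* = 82/6 = 41/3

41/3


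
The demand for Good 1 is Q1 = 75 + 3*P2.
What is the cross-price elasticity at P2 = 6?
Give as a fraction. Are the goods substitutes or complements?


dQ1/dP2 = 3
At P2 = 6: Q1 = 75 + 3*6 = 93
Exy = (dQ1/dP2)(P2/Q1) = 3 * 6 / 93 = 6/31
Since Exy > 0, the goods are substitutes.

6/31 (substitutes)


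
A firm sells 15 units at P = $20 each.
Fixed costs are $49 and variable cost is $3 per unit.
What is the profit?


Total Revenue = P * Q = 20 * 15 = $300
Total Cost = FC + VC*Q = 49 + 3*15 = $94
Profit = TR - TC = 300 - 94 = $206

$206


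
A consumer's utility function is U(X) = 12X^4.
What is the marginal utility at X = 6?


MU = dU/dX = 12*4*X^(4-1)
MU = 48*X^3
At X = 6:
MU = 48 * 6^3
MU = 48 * 216 = 10368

10368


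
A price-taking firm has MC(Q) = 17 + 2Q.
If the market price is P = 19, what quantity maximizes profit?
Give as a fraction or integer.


In perfect competition, profit is maximized where P = MC.
19 = 17 + 2Q
2 = 2Q
Q* = 2/2 = 1

1


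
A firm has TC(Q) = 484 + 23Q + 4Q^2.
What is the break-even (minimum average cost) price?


AC(Q) = 484/Q + 23 + 4Q
To minimize: dAC/dQ = -484/Q^2 + 4 = 0
Q^2 = 484/4 = 121
Q* = 11
Min AC = 484/11 + 23 + 4*11
Min AC = 44 + 23 + 44 = 111

111


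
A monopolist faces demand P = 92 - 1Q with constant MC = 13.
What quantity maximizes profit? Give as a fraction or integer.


TR = P*Q = (92 - 1Q)Q = 92Q - 1Q^2
MR = dTR/dQ = 92 - 2Q
Set MR = MC:
92 - 2Q = 13
79 = 2Q
Q* = 79/2 = 79/2

79/2


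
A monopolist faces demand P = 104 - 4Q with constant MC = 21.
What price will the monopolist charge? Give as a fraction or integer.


MR = 104 - 8Q
Set MR = MC: 104 - 8Q = 21
Q* = 83/8
Substitute into demand:
P* = 104 - 4*83/8 = 125/2

125/2


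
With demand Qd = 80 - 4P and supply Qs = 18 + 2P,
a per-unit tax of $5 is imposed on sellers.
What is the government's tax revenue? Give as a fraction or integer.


With tax on sellers, new supply: Qs' = 18 + 2(P - 5)
= 8 + 2P
New equilibrium quantity:
Q_new = 32
Tax revenue = tax * Q_new = 5 * 32 = 160

160


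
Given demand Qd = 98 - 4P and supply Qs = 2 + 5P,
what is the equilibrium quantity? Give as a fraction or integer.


First find equilibrium price:
98 - 4P = 2 + 5P
P* = 96/9 = 32/3
Then substitute into demand:
Q* = 98 - 4 * 32/3 = 166/3

166/3


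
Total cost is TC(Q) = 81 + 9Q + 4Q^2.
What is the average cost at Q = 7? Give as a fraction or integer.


TC(7) = 81 + 9*7 + 4*7^2
TC(7) = 81 + 63 + 196 = 340
AC = TC/Q = 340/7 = 340/7

340/7


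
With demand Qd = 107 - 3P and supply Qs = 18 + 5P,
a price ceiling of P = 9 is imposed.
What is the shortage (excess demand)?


At P = 9:
Qd = 107 - 3*9 = 80
Qs = 18 + 5*9 = 63
Shortage = Qd - Qs = 80 - 63 = 17

17


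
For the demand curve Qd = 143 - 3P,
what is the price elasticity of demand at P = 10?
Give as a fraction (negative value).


dQ/dP = -3
At P = 10: Q = 143 - 3*10 = 113
E = (dQ/dP)(P/Q) = (-3)(10/113) = -30/113

-30/113


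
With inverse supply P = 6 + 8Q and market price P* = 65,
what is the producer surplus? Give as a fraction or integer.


Minimum supply price (at Q=0): P_min = 6
Quantity supplied at P* = 65:
Q* = (65 - 6)/8 = 59/8
PS = (1/2) * Q* * (P* - P_min)
PS = (1/2) * 59/8 * (65 - 6)
PS = (1/2) * 59/8 * 59 = 3481/16

3481/16


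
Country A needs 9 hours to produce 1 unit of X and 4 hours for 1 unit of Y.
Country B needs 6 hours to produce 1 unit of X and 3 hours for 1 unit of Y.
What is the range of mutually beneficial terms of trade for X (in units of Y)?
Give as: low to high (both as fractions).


Opportunity cost of X for Country A = hours_X / hours_Y = 9/4 = 9/4 units of Y
Opportunity cost of X for Country B = hours_X / hours_Y = 6/3 = 2 units of Y
Terms of trade must be between the two opportunity costs.
Range: 2 to 9/4

2 to 9/4


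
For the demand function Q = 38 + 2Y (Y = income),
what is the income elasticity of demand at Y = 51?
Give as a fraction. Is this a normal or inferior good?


dQ/dY = 2
At Y = 51: Q = 38 + 2*51 = 140
Ey = (dQ/dY)(Y/Q) = 2 * 51 / 140 = 51/70
Since Ey > 0, this is a normal good.

51/70 (normal good)


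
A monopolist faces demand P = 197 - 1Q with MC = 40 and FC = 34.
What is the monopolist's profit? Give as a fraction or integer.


MR = MC: 197 - 2Q = 40
Q* = 157/2
P* = 197 - 1*157/2 = 237/2
Profit = (P* - MC)*Q* - FC
= (237/2 - 40)*157/2 - 34
= 157/2*157/2 - 34
= 24649/4 - 34 = 24513/4

24513/4


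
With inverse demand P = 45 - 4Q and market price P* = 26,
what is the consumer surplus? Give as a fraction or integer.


Maximum willingness to pay (at Q=0): P_max = 45
Quantity demanded at P* = 26:
Q* = (45 - 26)/4 = 19/4
CS = (1/2) * Q* * (P_max - P*)
CS = (1/2) * 19/4 * (45 - 26)
CS = (1/2) * 19/4 * 19 = 361/8

361/8


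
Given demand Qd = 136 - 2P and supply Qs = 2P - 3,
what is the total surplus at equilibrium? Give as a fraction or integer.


Find equilibrium: 136 - 2P = 2P - 3
136 + 3 = 4P
P* = 139/4 = 139/4
Q* = 2*139/4 - 3 = 133/2
Inverse demand: P = 68 - Q/2, so P_max = 68
Inverse supply: P = 3/2 + Q/2, so P_min = 3/2
CS = (1/2) * 133/2 * (68 - 139/4) = 17689/16
PS = (1/2) * 133/2 * (139/4 - 3/2) = 17689/16
TS = CS + PS = 17689/16 + 17689/16 = 17689/8

17689/8


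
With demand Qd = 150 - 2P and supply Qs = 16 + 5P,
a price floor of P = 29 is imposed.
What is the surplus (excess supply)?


At P = 29:
Qd = 150 - 2*29 = 92
Qs = 16 + 5*29 = 161
Surplus = Qs - Qd = 161 - 92 = 69

69


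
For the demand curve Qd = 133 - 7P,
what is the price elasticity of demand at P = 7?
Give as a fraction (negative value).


dQ/dP = -7
At P = 7: Q = 133 - 7*7 = 84
E = (dQ/dP)(P/Q) = (-7)(7/84) = -7/12

-7/12


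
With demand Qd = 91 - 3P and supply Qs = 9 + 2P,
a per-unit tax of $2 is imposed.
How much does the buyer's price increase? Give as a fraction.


With a per-unit tax, the buyer's price increase depends on relative slopes.
Supply slope: d = 2, Demand slope: b = 3
Buyer's price increase = d * tax / (b + d)
= 2 * 2 / (3 + 2)
= 4 / 5 = 4/5

4/5


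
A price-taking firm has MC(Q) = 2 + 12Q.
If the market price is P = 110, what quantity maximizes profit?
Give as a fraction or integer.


In perfect competition, profit is maximized where P = MC.
110 = 2 + 12Q
108 = 12Q
Q* = 108/12 = 9

9


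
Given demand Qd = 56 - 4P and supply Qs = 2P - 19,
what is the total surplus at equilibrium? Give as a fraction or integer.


Find equilibrium: 56 - 4P = 2P - 19
56 + 19 = 6P
P* = 75/6 = 25/2
Q* = 2*25/2 - 19 = 6
Inverse demand: P = 14 - Q/4, so P_max = 14
Inverse supply: P = 19/2 + Q/2, so P_min = 19/2
CS = (1/2) * 6 * (14 - 25/2) = 9/2
PS = (1/2) * 6 * (25/2 - 19/2) = 9
TS = CS + PS = 9/2 + 9 = 27/2

27/2


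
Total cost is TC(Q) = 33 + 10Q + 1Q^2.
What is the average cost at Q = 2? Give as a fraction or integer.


TC(2) = 33 + 10*2 + 1*2^2
TC(2) = 33 + 20 + 4 = 57
AC = TC/Q = 57/2 = 57/2

57/2


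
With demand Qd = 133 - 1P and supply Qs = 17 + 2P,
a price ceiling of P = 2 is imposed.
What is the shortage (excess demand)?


At P = 2:
Qd = 133 - 1*2 = 131
Qs = 17 + 2*2 = 21
Shortage = Qd - Qs = 131 - 21 = 110

110


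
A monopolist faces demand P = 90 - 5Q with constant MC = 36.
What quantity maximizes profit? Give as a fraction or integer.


TR = P*Q = (90 - 5Q)Q = 90Q - 5Q^2
MR = dTR/dQ = 90 - 10Q
Set MR = MC:
90 - 10Q = 36
54 = 10Q
Q* = 54/10 = 27/5

27/5


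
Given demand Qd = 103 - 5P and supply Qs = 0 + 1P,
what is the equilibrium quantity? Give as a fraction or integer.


First find equilibrium price:
103 - 5P = 0 + 1P
P* = 103/6 = 103/6
Then substitute into demand:
Q* = 103 - 5 * 103/6 = 103/6

103/6


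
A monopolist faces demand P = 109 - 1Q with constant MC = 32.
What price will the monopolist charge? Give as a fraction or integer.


MR = 109 - 2Q
Set MR = MC: 109 - 2Q = 32
Q* = 77/2
Substitute into demand:
P* = 109 - 1*77/2 = 141/2

141/2


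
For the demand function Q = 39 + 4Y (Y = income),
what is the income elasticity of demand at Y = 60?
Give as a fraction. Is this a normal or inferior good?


dQ/dY = 4
At Y = 60: Q = 39 + 4*60 = 279
Ey = (dQ/dY)(Y/Q) = 4 * 60 / 279 = 80/93
Since Ey > 0, this is a normal good.

80/93 (normal good)


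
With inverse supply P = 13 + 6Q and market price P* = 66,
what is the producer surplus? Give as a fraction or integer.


Minimum supply price (at Q=0): P_min = 13
Quantity supplied at P* = 66:
Q* = (66 - 13)/6 = 53/6
PS = (1/2) * Q* * (P* - P_min)
PS = (1/2) * 53/6 * (66 - 13)
PS = (1/2) * 53/6 * 53 = 2809/12

2809/12


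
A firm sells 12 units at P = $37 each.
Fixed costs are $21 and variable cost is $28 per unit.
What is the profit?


Total Revenue = P * Q = 37 * 12 = $444
Total Cost = FC + VC*Q = 21 + 28*12 = $357
Profit = TR - TC = 444 - 357 = $87

$87


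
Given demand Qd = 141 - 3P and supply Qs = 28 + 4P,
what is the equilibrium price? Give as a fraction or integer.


At equilibrium, Qd = Qs.
141 - 3P = 28 + 4P
141 - 28 = 3P + 4P
113 = 7P
P* = 113/7 = 113/7

113/7


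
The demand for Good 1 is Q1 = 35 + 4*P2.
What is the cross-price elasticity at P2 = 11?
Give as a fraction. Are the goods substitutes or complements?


dQ1/dP2 = 4
At P2 = 11: Q1 = 35 + 4*11 = 79
Exy = (dQ1/dP2)(P2/Q1) = 4 * 11 / 79 = 44/79
Since Exy > 0, the goods are substitutes.

44/79 (substitutes)


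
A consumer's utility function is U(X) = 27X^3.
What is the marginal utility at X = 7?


MU = dU/dX = 27*3*X^(3-1)
MU = 81*X^2
At X = 7:
MU = 81 * 7^2
MU = 81 * 49 = 3969

3969


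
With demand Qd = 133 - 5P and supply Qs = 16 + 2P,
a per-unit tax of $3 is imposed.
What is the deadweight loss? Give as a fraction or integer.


Pre-tax equilibrium quantity: Q* = 346/7
Post-tax equilibrium quantity: Q_tax = 316/7
Reduction in quantity: Q* - Q_tax = 30/7
DWL = (1/2) * tax * (Q* - Q_tax)
DWL = (1/2) * 3 * 30/7 = 45/7

45/7


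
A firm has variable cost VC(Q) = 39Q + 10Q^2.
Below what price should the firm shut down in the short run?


AVC(Q) = VC(Q)/Q = 39 + 10Q
AVC is increasing in Q, so minimum AVC is at Q -> 0+.
Min AVC = 39
The firm should shut down if P < 39.

39


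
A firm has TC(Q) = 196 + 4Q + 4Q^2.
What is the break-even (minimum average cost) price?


AC(Q) = 196/Q + 4 + 4Q
To minimize: dAC/dQ = -196/Q^2 + 4 = 0
Q^2 = 196/4 = 49
Q* = 7
Min AC = 196/7 + 4 + 4*7
Min AC = 28 + 4 + 28 = 60

60


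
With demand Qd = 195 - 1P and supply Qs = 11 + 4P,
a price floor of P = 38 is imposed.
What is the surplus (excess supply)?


At P = 38:
Qd = 195 - 1*38 = 157
Qs = 11 + 4*38 = 163
Surplus = Qs - Qd = 163 - 157 = 6

6


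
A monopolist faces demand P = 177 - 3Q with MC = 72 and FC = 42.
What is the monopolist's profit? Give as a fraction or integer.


MR = MC: 177 - 6Q = 72
Q* = 35/2
P* = 177 - 3*35/2 = 249/2
Profit = (P* - MC)*Q* - FC
= (249/2 - 72)*35/2 - 42
= 105/2*35/2 - 42
= 3675/4 - 42 = 3507/4

3507/4


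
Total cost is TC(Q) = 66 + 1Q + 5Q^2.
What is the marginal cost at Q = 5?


MC = dTC/dQ = 1 + 2*5*Q
At Q = 5:
MC = 1 + 10*5
MC = 1 + 50 = 51

51


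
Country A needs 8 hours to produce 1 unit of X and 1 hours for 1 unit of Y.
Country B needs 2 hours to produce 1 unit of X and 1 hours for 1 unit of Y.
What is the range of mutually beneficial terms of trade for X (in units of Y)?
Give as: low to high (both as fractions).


Opportunity cost of X for Country A = hours_X / hours_Y = 8/1 = 8 units of Y
Opportunity cost of X for Country B = hours_X / hours_Y = 2/1 = 2 units of Y
Terms of trade must be between the two opportunity costs.
Range: 2 to 8

2 to 8


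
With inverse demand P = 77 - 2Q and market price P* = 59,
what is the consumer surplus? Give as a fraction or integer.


Maximum willingness to pay (at Q=0): P_max = 77
Quantity demanded at P* = 59:
Q* = (77 - 59)/2 = 9
CS = (1/2) * Q* * (P_max - P*)
CS = (1/2) * 9 * (77 - 59)
CS = (1/2) * 9 * 18 = 81

81


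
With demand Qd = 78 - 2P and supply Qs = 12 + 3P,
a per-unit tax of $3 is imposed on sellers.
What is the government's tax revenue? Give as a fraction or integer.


With tax on sellers, new supply: Qs' = 12 + 3(P - 3)
= 3 + 3P
New equilibrium quantity:
Q_new = 48
Tax revenue = tax * Q_new = 3 * 48 = 144

144


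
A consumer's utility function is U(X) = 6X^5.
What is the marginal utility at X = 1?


MU = dU/dX = 6*5*X^(5-1)
MU = 30*X^4
At X = 1:
MU = 30 * 1^4
MU = 30 * 1 = 30

30


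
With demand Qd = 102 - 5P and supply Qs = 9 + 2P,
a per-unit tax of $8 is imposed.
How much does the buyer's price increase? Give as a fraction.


With a per-unit tax, the buyer's price increase depends on relative slopes.
Supply slope: d = 2, Demand slope: b = 5
Buyer's price increase = d * tax / (b + d)
= 2 * 8 / (5 + 2)
= 16 / 7 = 16/7

16/7


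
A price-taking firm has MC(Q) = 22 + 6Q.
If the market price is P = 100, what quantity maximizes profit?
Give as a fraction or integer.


In perfect competition, profit is maximized where P = MC.
100 = 22 + 6Q
78 = 6Q
Q* = 78/6 = 13

13


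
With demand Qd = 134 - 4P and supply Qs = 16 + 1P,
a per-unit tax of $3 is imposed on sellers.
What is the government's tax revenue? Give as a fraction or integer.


With tax on sellers, new supply: Qs' = 16 + 1(P - 3)
= 13 + 1P
New equilibrium quantity:
Q_new = 186/5
Tax revenue = tax * Q_new = 3 * 186/5 = 558/5

558/5


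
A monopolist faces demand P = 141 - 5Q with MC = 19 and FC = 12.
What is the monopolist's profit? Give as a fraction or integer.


MR = MC: 141 - 10Q = 19
Q* = 61/5
P* = 141 - 5*61/5 = 80
Profit = (P* - MC)*Q* - FC
= (80 - 19)*61/5 - 12
= 61*61/5 - 12
= 3721/5 - 12 = 3661/5

3661/5


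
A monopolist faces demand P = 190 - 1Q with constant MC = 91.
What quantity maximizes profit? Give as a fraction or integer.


TR = P*Q = (190 - 1Q)Q = 190Q - 1Q^2
MR = dTR/dQ = 190 - 2Q
Set MR = MC:
190 - 2Q = 91
99 = 2Q
Q* = 99/2 = 99/2

99/2


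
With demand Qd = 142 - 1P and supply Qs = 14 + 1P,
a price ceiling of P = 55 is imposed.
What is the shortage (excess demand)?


At P = 55:
Qd = 142 - 1*55 = 87
Qs = 14 + 1*55 = 69
Shortage = Qd - Qs = 87 - 69 = 18

18


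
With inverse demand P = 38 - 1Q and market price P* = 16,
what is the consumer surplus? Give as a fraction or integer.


Maximum willingness to pay (at Q=0): P_max = 38
Quantity demanded at P* = 16:
Q* = (38 - 16)/1 = 22
CS = (1/2) * Q* * (P_max - P*)
CS = (1/2) * 22 * (38 - 16)
CS = (1/2) * 22 * 22 = 242

242


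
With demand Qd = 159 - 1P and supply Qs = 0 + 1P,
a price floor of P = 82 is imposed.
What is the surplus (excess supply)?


At P = 82:
Qd = 159 - 1*82 = 77
Qs = 0 + 1*82 = 82
Surplus = Qs - Qd = 82 - 77 = 5

5


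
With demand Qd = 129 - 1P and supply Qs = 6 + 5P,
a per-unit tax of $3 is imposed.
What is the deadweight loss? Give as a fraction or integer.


Pre-tax equilibrium quantity: Q* = 217/2
Post-tax equilibrium quantity: Q_tax = 106
Reduction in quantity: Q* - Q_tax = 5/2
DWL = (1/2) * tax * (Q* - Q_tax)
DWL = (1/2) * 3 * 5/2 = 15/4

15/4


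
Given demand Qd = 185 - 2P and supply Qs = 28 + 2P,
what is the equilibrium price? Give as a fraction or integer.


At equilibrium, Qd = Qs.
185 - 2P = 28 + 2P
185 - 28 = 2P + 2P
157 = 4P
P* = 157/4 = 157/4

157/4


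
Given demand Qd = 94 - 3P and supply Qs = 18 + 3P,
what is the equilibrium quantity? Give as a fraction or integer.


First find equilibrium price:
94 - 3P = 18 + 3P
P* = 76/6 = 38/3
Then substitute into demand:
Q* = 94 - 3 * 38/3 = 56

56


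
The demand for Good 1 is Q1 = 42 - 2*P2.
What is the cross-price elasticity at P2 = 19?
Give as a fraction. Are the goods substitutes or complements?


dQ1/dP2 = -2
At P2 = 19: Q1 = 42 - 2*19 = 4
Exy = (dQ1/dP2)(P2/Q1) = -2 * 19 / 4 = -19/2
Since Exy < 0, the goods are complements.

-19/2 (complements)


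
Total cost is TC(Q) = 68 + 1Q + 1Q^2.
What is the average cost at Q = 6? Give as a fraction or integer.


TC(6) = 68 + 1*6 + 1*6^2
TC(6) = 68 + 6 + 36 = 110
AC = TC/Q = 110/6 = 55/3

55/3


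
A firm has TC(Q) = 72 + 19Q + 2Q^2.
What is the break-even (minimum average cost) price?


AC(Q) = 72/Q + 19 + 2Q
To minimize: dAC/dQ = -72/Q^2 + 2 = 0
Q^2 = 72/2 = 36
Q* = 6
Min AC = 72/6 + 19 + 2*6
Min AC = 12 + 19 + 12 = 43

43


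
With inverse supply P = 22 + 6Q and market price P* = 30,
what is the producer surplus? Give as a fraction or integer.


Minimum supply price (at Q=0): P_min = 22
Quantity supplied at P* = 30:
Q* = (30 - 22)/6 = 4/3
PS = (1/2) * Q* * (P* - P_min)
PS = (1/2) * 4/3 * (30 - 22)
PS = (1/2) * 4/3 * 8 = 16/3

16/3


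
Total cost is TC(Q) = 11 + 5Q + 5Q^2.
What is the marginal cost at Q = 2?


MC = dTC/dQ = 5 + 2*5*Q
At Q = 2:
MC = 5 + 10*2
MC = 5 + 20 = 25

25


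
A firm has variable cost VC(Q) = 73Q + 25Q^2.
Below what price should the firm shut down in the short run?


AVC(Q) = VC(Q)/Q = 73 + 25Q
AVC is increasing in Q, so minimum AVC is at Q -> 0+.
Min AVC = 73
The firm should shut down if P < 73.

73


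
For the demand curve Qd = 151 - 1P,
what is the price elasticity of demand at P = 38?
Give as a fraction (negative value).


dQ/dP = -1
At P = 38: Q = 151 - 1*38 = 113
E = (dQ/dP)(P/Q) = (-1)(38/113) = -38/113

-38/113


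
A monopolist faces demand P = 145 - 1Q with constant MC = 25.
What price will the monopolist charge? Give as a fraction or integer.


MR = 145 - 2Q
Set MR = MC: 145 - 2Q = 25
Q* = 60
Substitute into demand:
P* = 145 - 1*60 = 85

85


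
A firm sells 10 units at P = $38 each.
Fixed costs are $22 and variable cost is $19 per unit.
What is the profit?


Total Revenue = P * Q = 38 * 10 = $380
Total Cost = FC + VC*Q = 22 + 19*10 = $212
Profit = TR - TC = 380 - 212 = $168

$168


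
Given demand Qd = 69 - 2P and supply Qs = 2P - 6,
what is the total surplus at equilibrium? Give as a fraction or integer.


Find equilibrium: 69 - 2P = 2P - 6
69 + 6 = 4P
P* = 75/4 = 75/4
Q* = 2*75/4 - 6 = 63/2
Inverse demand: P = 69/2 - Q/2, so P_max = 69/2
Inverse supply: P = 3 + Q/2, so P_min = 3
CS = (1/2) * 63/2 * (69/2 - 75/4) = 3969/16
PS = (1/2) * 63/2 * (75/4 - 3) = 3969/16
TS = CS + PS = 3969/16 + 3969/16 = 3969/8

3969/8


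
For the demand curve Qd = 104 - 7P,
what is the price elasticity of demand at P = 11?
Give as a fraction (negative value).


dQ/dP = -7
At P = 11: Q = 104 - 7*11 = 27
E = (dQ/dP)(P/Q) = (-7)(11/27) = -77/27

-77/27


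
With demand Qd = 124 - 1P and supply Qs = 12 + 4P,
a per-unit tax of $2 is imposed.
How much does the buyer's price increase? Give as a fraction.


With a per-unit tax, the buyer's price increase depends on relative slopes.
Supply slope: d = 4, Demand slope: b = 1
Buyer's price increase = d * tax / (b + d)
= 4 * 2 / (1 + 4)
= 8 / 5 = 8/5

8/5


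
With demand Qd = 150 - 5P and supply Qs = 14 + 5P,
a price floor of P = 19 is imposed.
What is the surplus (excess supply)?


At P = 19:
Qd = 150 - 5*19 = 55
Qs = 14 + 5*19 = 109
Surplus = Qs - Qd = 109 - 55 = 54

54


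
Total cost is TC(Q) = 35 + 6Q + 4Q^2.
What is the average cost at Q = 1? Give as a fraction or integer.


TC(1) = 35 + 6*1 + 4*1^2
TC(1) = 35 + 6 + 4 = 45
AC = TC/Q = 45/1 = 45

45


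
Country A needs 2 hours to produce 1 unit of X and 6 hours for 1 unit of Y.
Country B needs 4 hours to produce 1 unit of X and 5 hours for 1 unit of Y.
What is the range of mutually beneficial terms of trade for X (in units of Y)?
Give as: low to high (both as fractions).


Opportunity cost of X for Country A = hours_X / hours_Y = 2/6 = 1/3 units of Y
Opportunity cost of X for Country B = hours_X / hours_Y = 4/5 = 4/5 units of Y
Terms of trade must be between the two opportunity costs.
Range: 1/3 to 4/5

1/3 to 4/5


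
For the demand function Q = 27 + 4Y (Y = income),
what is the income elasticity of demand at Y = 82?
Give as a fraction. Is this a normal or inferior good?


dQ/dY = 4
At Y = 82: Q = 27 + 4*82 = 355
Ey = (dQ/dY)(Y/Q) = 4 * 82 / 355 = 328/355
Since Ey > 0, this is a normal good.

328/355 (normal good)


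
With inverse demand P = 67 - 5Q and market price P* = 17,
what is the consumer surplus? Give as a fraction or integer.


Maximum willingness to pay (at Q=0): P_max = 67
Quantity demanded at P* = 17:
Q* = (67 - 17)/5 = 10
CS = (1/2) * Q* * (P_max - P*)
CS = (1/2) * 10 * (67 - 17)
CS = (1/2) * 10 * 50 = 250

250


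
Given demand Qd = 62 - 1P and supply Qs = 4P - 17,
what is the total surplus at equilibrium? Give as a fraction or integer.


Find equilibrium: 62 - 1P = 4P - 17
62 + 17 = 5P
P* = 79/5 = 79/5
Q* = 4*79/5 - 17 = 231/5
Inverse demand: P = 62 - Q/1, so P_max = 62
Inverse supply: P = 17/4 + Q/4, so P_min = 17/4
CS = (1/2) * 231/5 * (62 - 79/5) = 53361/50
PS = (1/2) * 231/5 * (79/5 - 17/4) = 53361/200
TS = CS + PS = 53361/50 + 53361/200 = 53361/40

53361/40


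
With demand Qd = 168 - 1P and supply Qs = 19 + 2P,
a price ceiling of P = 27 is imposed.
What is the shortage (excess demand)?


At P = 27:
Qd = 168 - 1*27 = 141
Qs = 19 + 2*27 = 73
Shortage = Qd - Qs = 141 - 73 = 68

68


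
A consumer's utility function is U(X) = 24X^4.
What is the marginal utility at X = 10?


MU = dU/dX = 24*4*X^(4-1)
MU = 96*X^3
At X = 10:
MU = 96 * 10^3
MU = 96 * 1000 = 96000

96000


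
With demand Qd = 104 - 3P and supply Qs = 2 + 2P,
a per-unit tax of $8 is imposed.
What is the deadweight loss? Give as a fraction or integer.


Pre-tax equilibrium quantity: Q* = 214/5
Post-tax equilibrium quantity: Q_tax = 166/5
Reduction in quantity: Q* - Q_tax = 48/5
DWL = (1/2) * tax * (Q* - Q_tax)
DWL = (1/2) * 8 * 48/5 = 192/5

192/5


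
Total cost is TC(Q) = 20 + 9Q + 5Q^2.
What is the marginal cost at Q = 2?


MC = dTC/dQ = 9 + 2*5*Q
At Q = 2:
MC = 9 + 10*2
MC = 9 + 20 = 29

29


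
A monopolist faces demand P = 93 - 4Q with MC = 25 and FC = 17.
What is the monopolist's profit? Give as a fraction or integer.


MR = MC: 93 - 8Q = 25
Q* = 17/2
P* = 93 - 4*17/2 = 59
Profit = (P* - MC)*Q* - FC
= (59 - 25)*17/2 - 17
= 34*17/2 - 17
= 289 - 17 = 272

272


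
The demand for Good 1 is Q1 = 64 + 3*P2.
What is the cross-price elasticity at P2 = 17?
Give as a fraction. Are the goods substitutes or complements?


dQ1/dP2 = 3
At P2 = 17: Q1 = 64 + 3*17 = 115
Exy = (dQ1/dP2)(P2/Q1) = 3 * 17 / 115 = 51/115
Since Exy > 0, the goods are substitutes.

51/115 (substitutes)


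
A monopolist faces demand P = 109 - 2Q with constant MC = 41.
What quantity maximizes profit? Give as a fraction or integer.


TR = P*Q = (109 - 2Q)Q = 109Q - 2Q^2
MR = dTR/dQ = 109 - 4Q
Set MR = MC:
109 - 4Q = 41
68 = 4Q
Q* = 68/4 = 17

17


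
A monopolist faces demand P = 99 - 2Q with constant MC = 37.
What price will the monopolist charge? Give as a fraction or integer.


MR = 99 - 4Q
Set MR = MC: 99 - 4Q = 37
Q* = 31/2
Substitute into demand:
P* = 99 - 2*31/2 = 68

68


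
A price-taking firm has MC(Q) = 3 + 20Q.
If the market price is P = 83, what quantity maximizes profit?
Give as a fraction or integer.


In perfect competition, profit is maximized where P = MC.
83 = 3 + 20Q
80 = 20Q
Q* = 80/20 = 4

4


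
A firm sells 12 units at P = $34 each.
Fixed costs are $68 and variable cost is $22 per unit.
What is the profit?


Total Revenue = P * Q = 34 * 12 = $408
Total Cost = FC + VC*Q = 68 + 22*12 = $332
Profit = TR - TC = 408 - 332 = $76

$76


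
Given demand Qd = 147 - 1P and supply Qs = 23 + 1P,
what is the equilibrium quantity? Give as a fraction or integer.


First find equilibrium price:
147 - 1P = 23 + 1P
P* = 124/2 = 62
Then substitute into demand:
Q* = 147 - 1 * 62 = 85

85


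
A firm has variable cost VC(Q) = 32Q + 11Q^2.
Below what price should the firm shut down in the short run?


AVC(Q) = VC(Q)/Q = 32 + 11Q
AVC is increasing in Q, so minimum AVC is at Q -> 0+.
Min AVC = 32
The firm should shut down if P < 32.

32


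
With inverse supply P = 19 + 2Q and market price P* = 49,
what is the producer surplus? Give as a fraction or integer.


Minimum supply price (at Q=0): P_min = 19
Quantity supplied at P* = 49:
Q* = (49 - 19)/2 = 15
PS = (1/2) * Q* * (P* - P_min)
PS = (1/2) * 15 * (49 - 19)
PS = (1/2) * 15 * 30 = 225

225


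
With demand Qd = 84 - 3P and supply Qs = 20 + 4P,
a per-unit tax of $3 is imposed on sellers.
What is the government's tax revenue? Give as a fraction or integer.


With tax on sellers, new supply: Qs' = 20 + 4(P - 3)
= 8 + 4P
New equilibrium quantity:
Q_new = 360/7
Tax revenue = tax * Q_new = 3 * 360/7 = 1080/7

1080/7


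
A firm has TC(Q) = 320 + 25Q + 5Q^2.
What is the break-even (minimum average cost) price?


AC(Q) = 320/Q + 25 + 5Q
To minimize: dAC/dQ = -320/Q^2 + 5 = 0
Q^2 = 320/5 = 64
Q* = 8
Min AC = 320/8 + 25 + 5*8
Min AC = 40 + 25 + 40 = 105

105


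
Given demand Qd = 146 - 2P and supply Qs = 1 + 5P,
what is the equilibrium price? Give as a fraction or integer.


At equilibrium, Qd = Qs.
146 - 2P = 1 + 5P
146 - 1 = 2P + 5P
145 = 7P
P* = 145/7 = 145/7

145/7


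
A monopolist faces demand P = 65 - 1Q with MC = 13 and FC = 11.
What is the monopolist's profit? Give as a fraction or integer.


MR = MC: 65 - 2Q = 13
Q* = 26
P* = 65 - 1*26 = 39
Profit = (P* - MC)*Q* - FC
= (39 - 13)*26 - 11
= 26*26 - 11
= 676 - 11 = 665

665


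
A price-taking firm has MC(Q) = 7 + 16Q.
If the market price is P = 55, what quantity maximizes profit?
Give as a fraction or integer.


In perfect competition, profit is maximized where P = MC.
55 = 7 + 16Q
48 = 16Q
Q* = 48/16 = 3

3


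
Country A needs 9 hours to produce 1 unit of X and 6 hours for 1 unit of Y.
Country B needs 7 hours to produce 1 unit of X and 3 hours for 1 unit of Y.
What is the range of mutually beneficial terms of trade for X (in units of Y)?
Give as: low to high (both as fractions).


Opportunity cost of X for Country A = hours_X / hours_Y = 9/6 = 3/2 units of Y
Opportunity cost of X for Country B = hours_X / hours_Y = 7/3 = 7/3 units of Y
Terms of trade must be between the two opportunity costs.
Range: 3/2 to 7/3

3/2 to 7/3


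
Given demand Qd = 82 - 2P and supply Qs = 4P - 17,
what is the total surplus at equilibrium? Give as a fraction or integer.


Find equilibrium: 82 - 2P = 4P - 17
82 + 17 = 6P
P* = 99/6 = 33/2
Q* = 4*33/2 - 17 = 49
Inverse demand: P = 41 - Q/2, so P_max = 41
Inverse supply: P = 17/4 + Q/4, so P_min = 17/4
CS = (1/2) * 49 * (41 - 33/2) = 2401/4
PS = (1/2) * 49 * (33/2 - 17/4) = 2401/8
TS = CS + PS = 2401/4 + 2401/8 = 7203/8

7203/8


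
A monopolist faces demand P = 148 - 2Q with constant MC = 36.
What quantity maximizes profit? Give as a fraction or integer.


TR = P*Q = (148 - 2Q)Q = 148Q - 2Q^2
MR = dTR/dQ = 148 - 4Q
Set MR = MC:
148 - 4Q = 36
112 = 4Q
Q* = 112/4 = 28

28


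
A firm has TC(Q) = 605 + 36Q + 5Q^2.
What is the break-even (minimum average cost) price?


AC(Q) = 605/Q + 36 + 5Q
To minimize: dAC/dQ = -605/Q^2 + 5 = 0
Q^2 = 605/5 = 121
Q* = 11
Min AC = 605/11 + 36 + 5*11
Min AC = 55 + 36 + 55 = 146

146


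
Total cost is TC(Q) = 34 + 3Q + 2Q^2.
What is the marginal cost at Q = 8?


MC = dTC/dQ = 3 + 2*2*Q
At Q = 8:
MC = 3 + 4*8
MC = 3 + 32 = 35

35


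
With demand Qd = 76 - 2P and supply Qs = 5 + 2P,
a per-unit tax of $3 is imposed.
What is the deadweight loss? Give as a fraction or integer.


Pre-tax equilibrium quantity: Q* = 81/2
Post-tax equilibrium quantity: Q_tax = 75/2
Reduction in quantity: Q* - Q_tax = 3
DWL = (1/2) * tax * (Q* - Q_tax)
DWL = (1/2) * 3 * 3 = 9/2

9/2


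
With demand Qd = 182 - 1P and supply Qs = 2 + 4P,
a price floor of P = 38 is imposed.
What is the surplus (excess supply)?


At P = 38:
Qd = 182 - 1*38 = 144
Qs = 2 + 4*38 = 154
Surplus = Qs - Qd = 154 - 144 = 10

10


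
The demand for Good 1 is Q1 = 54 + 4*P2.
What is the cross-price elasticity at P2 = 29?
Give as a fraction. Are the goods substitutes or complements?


dQ1/dP2 = 4
At P2 = 29: Q1 = 54 + 4*29 = 170
Exy = (dQ1/dP2)(P2/Q1) = 4 * 29 / 170 = 58/85
Since Exy > 0, the goods are substitutes.

58/85 (substitutes)


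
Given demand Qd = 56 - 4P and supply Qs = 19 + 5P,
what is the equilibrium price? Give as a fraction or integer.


At equilibrium, Qd = Qs.
56 - 4P = 19 + 5P
56 - 19 = 4P + 5P
37 = 9P
P* = 37/9 = 37/9

37/9


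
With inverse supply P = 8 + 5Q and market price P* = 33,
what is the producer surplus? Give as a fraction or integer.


Minimum supply price (at Q=0): P_min = 8
Quantity supplied at P* = 33:
Q* = (33 - 8)/5 = 5
PS = (1/2) * Q* * (P* - P_min)
PS = (1/2) * 5 * (33 - 8)
PS = (1/2) * 5 * 25 = 125/2

125/2


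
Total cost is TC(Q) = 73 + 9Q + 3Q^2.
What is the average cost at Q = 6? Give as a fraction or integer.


TC(6) = 73 + 9*6 + 3*6^2
TC(6) = 73 + 54 + 108 = 235
AC = TC/Q = 235/6 = 235/6

235/6


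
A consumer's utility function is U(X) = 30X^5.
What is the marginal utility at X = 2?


MU = dU/dX = 30*5*X^(5-1)
MU = 150*X^4
At X = 2:
MU = 150 * 2^4
MU = 150 * 16 = 2400

2400


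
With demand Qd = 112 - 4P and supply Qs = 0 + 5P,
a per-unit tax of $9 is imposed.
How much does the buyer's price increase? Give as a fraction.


With a per-unit tax, the buyer's price increase depends on relative slopes.
Supply slope: d = 5, Demand slope: b = 4
Buyer's price increase = d * tax / (b + d)
= 5 * 9 / (4 + 5)
= 45 / 9 = 5

5


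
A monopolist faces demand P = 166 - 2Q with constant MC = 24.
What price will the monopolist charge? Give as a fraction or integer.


MR = 166 - 4Q
Set MR = MC: 166 - 4Q = 24
Q* = 71/2
Substitute into demand:
P* = 166 - 2*71/2 = 95

95


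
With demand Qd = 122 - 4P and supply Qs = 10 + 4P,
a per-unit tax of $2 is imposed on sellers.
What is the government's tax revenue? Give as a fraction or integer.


With tax on sellers, new supply: Qs' = 10 + 4(P - 2)
= 2 + 4P
New equilibrium quantity:
Q_new = 62
Tax revenue = tax * Q_new = 2 * 62 = 124

124


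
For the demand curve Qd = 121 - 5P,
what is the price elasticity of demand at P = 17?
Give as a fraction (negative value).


dQ/dP = -5
At P = 17: Q = 121 - 5*17 = 36
E = (dQ/dP)(P/Q) = (-5)(17/36) = -85/36

-85/36


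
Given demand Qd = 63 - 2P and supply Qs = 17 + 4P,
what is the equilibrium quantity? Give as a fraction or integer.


First find equilibrium price:
63 - 2P = 17 + 4P
P* = 46/6 = 23/3
Then substitute into demand:
Q* = 63 - 2 * 23/3 = 143/3

143/3


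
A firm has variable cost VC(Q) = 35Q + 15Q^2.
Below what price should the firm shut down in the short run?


AVC(Q) = VC(Q)/Q = 35 + 15Q
AVC is increasing in Q, so minimum AVC is at Q -> 0+.
Min AVC = 35
The firm should shut down if P < 35.

35


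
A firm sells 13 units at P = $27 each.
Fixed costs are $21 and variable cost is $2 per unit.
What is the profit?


Total Revenue = P * Q = 27 * 13 = $351
Total Cost = FC + VC*Q = 21 + 2*13 = $47
Profit = TR - TC = 351 - 47 = $304

$304


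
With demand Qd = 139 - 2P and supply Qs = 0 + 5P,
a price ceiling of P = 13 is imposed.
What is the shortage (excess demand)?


At P = 13:
Qd = 139 - 2*13 = 113
Qs = 0 + 5*13 = 65
Shortage = Qd - Qs = 113 - 65 = 48

48


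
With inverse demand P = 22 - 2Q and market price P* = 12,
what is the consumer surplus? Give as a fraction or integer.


Maximum willingness to pay (at Q=0): P_max = 22
Quantity demanded at P* = 12:
Q* = (22 - 12)/2 = 5
CS = (1/2) * Q* * (P_max - P*)
CS = (1/2) * 5 * (22 - 12)
CS = (1/2) * 5 * 10 = 25

25


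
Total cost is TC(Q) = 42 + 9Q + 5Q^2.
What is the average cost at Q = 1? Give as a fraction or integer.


TC(1) = 42 + 9*1 + 5*1^2
TC(1) = 42 + 9 + 5 = 56
AC = TC/Q = 56/1 = 56

56


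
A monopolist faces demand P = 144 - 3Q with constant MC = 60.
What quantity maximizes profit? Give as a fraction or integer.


TR = P*Q = (144 - 3Q)Q = 144Q - 3Q^2
MR = dTR/dQ = 144 - 6Q
Set MR = MC:
144 - 6Q = 60
84 = 6Q
Q* = 84/6 = 14

14


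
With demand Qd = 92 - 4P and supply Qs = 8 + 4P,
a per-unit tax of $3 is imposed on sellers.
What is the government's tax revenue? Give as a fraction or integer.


With tax on sellers, new supply: Qs' = 8 + 4(P - 3)
= 4P - 4
New equilibrium quantity:
Q_new = 44
Tax revenue = tax * Q_new = 3 * 44 = 132

132


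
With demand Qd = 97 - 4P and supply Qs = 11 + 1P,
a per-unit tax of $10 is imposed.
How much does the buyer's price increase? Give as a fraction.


With a per-unit tax, the buyer's price increase depends on relative slopes.
Supply slope: d = 1, Demand slope: b = 4
Buyer's price increase = d * tax / (b + d)
= 1 * 10 / (4 + 1)
= 10 / 5 = 2

2


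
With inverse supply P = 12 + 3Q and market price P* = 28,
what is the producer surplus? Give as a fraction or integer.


Minimum supply price (at Q=0): P_min = 12
Quantity supplied at P* = 28:
Q* = (28 - 12)/3 = 16/3
PS = (1/2) * Q* * (P* - P_min)
PS = (1/2) * 16/3 * (28 - 12)
PS = (1/2) * 16/3 * 16 = 128/3

128/3


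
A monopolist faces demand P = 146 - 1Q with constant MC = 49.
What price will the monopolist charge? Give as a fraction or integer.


MR = 146 - 2Q
Set MR = MC: 146 - 2Q = 49
Q* = 97/2
Substitute into demand:
P* = 146 - 1*97/2 = 195/2

195/2


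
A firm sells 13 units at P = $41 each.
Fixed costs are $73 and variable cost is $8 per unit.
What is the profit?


Total Revenue = P * Q = 41 * 13 = $533
Total Cost = FC + VC*Q = 73 + 8*13 = $177
Profit = TR - TC = 533 - 177 = $356

$356


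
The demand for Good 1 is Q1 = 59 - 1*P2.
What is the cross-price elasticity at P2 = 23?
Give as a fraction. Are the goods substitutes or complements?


dQ1/dP2 = -1
At P2 = 23: Q1 = 59 - 1*23 = 36
Exy = (dQ1/dP2)(P2/Q1) = -1 * 23 / 36 = -23/36
Since Exy < 0, the goods are complements.

-23/36 (complements)


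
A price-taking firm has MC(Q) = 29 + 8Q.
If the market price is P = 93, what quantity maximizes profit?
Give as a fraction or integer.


In perfect competition, profit is maximized where P = MC.
93 = 29 + 8Q
64 = 8Q
Q* = 64/8 = 8

8


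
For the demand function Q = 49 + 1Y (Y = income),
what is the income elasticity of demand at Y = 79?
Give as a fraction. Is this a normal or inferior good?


dQ/dY = 1
At Y = 79: Q = 49 + 1*79 = 128
Ey = (dQ/dY)(Y/Q) = 1 * 79 / 128 = 79/128
Since Ey > 0, this is a normal good.

79/128 (normal good)


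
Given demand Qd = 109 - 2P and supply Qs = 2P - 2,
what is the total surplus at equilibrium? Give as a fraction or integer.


Find equilibrium: 109 - 2P = 2P - 2
109 + 2 = 4P
P* = 111/4 = 111/4
Q* = 2*111/4 - 2 = 107/2
Inverse demand: P = 109/2 - Q/2, so P_max = 109/2
Inverse supply: P = 1 + Q/2, so P_min = 1
CS = (1/2) * 107/2 * (109/2 - 111/4) = 11449/16
PS = (1/2) * 107/2 * (111/4 - 1) = 11449/16
TS = CS + PS = 11449/16 + 11449/16 = 11449/8

11449/8


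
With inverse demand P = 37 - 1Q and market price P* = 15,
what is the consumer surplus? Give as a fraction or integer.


Maximum willingness to pay (at Q=0): P_max = 37
Quantity demanded at P* = 15:
Q* = (37 - 15)/1 = 22
CS = (1/2) * Q* * (P_max - P*)
CS = (1/2) * 22 * (37 - 15)
CS = (1/2) * 22 * 22 = 242

242


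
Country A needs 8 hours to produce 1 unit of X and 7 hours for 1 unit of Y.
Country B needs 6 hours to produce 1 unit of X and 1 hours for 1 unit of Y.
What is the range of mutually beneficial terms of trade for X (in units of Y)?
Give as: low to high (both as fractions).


Opportunity cost of X for Country A = hours_X / hours_Y = 8/7 = 8/7 units of Y
Opportunity cost of X for Country B = hours_X / hours_Y = 6/1 = 6 units of Y
Terms of trade must be between the two opportunity costs.
Range: 8/7 to 6

8/7 to 6


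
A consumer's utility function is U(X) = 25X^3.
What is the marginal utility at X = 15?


MU = dU/dX = 25*3*X^(3-1)
MU = 75*X^2
At X = 15:
MU = 75 * 15^2
MU = 75 * 225 = 16875

16875


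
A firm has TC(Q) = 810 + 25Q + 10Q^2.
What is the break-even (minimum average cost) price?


AC(Q) = 810/Q + 25 + 10Q
To minimize: dAC/dQ = -810/Q^2 + 10 = 0
Q^2 = 810/10 = 81
Q* = 9
Min AC = 810/9 + 25 + 10*9
Min AC = 90 + 25 + 90 = 205

205


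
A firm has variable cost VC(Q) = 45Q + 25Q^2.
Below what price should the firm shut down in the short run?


AVC(Q) = VC(Q)/Q = 45 + 25Q
AVC is increasing in Q, so minimum AVC is at Q -> 0+.
Min AVC = 45
The firm should shut down if P < 45.

45


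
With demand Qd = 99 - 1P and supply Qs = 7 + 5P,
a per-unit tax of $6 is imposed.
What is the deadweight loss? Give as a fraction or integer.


Pre-tax equilibrium quantity: Q* = 251/3
Post-tax equilibrium quantity: Q_tax = 236/3
Reduction in quantity: Q* - Q_tax = 5
DWL = (1/2) * tax * (Q* - Q_tax)
DWL = (1/2) * 6 * 5 = 15

15


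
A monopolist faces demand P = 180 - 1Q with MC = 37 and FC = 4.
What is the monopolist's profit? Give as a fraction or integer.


MR = MC: 180 - 2Q = 37
Q* = 143/2
P* = 180 - 1*143/2 = 217/2
Profit = (P* - MC)*Q* - FC
= (217/2 - 37)*143/2 - 4
= 143/2*143/2 - 4
= 20449/4 - 4 = 20433/4

20433/4


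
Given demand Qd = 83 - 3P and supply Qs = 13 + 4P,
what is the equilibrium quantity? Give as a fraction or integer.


First find equilibrium price:
83 - 3P = 13 + 4P
P* = 70/7 = 10
Then substitute into demand:
Q* = 83 - 3 * 10 = 53

53


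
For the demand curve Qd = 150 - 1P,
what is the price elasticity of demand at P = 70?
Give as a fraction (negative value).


dQ/dP = -1
At P = 70: Q = 150 - 1*70 = 80
E = (dQ/dP)(P/Q) = (-1)(70/80) = -7/8

-7/8


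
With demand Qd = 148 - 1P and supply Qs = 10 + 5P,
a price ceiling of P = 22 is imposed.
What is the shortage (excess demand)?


At P = 22:
Qd = 148 - 1*22 = 126
Qs = 10 + 5*22 = 120
Shortage = Qd - Qs = 126 - 120 = 6

6


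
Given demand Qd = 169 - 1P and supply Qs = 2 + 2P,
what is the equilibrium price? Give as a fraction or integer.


At equilibrium, Qd = Qs.
169 - 1P = 2 + 2P
169 - 2 = 1P + 2P
167 = 3P
P* = 167/3 = 167/3

167/3


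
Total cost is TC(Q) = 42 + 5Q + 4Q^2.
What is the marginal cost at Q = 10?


MC = dTC/dQ = 5 + 2*4*Q
At Q = 10:
MC = 5 + 8*10
MC = 5 + 80 = 85

85


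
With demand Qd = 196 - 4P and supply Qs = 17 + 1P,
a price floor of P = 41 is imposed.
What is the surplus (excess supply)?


At P = 41:
Qd = 196 - 4*41 = 32
Qs = 17 + 1*41 = 58
Surplus = Qs - Qd = 58 - 32 = 26

26


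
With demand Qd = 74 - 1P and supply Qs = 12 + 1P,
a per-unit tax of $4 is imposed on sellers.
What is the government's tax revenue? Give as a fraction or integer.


With tax on sellers, new supply: Qs' = 12 + 1(P - 4)
= 8 + 1P
New equilibrium quantity:
Q_new = 41
Tax revenue = tax * Q_new = 4 * 41 = 164

164


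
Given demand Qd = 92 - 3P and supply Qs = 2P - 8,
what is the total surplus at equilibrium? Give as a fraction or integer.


Find equilibrium: 92 - 3P = 2P - 8
92 + 8 = 5P
P* = 100/5 = 20
Q* = 2*20 - 8 = 32
Inverse demand: P = 92/3 - Q/3, so P_max = 92/3
Inverse supply: P = 4 + Q/2, so P_min = 4
CS = (1/2) * 32 * (92/3 - 20) = 512/3
PS = (1/2) * 32 * (20 - 4) = 256
TS = CS + PS = 512/3 + 256 = 1280/3

1280/3


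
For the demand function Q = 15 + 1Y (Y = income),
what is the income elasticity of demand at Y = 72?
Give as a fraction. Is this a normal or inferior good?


dQ/dY = 1
At Y = 72: Q = 15 + 1*72 = 87
Ey = (dQ/dY)(Y/Q) = 1 * 72 / 87 = 24/29
Since Ey > 0, this is a normal good.

24/29 (normal good)


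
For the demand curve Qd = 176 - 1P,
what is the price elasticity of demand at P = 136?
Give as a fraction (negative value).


dQ/dP = -1
At P = 136: Q = 176 - 1*136 = 40
E = (dQ/dP)(P/Q) = (-1)(136/40) = -17/5

-17/5
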